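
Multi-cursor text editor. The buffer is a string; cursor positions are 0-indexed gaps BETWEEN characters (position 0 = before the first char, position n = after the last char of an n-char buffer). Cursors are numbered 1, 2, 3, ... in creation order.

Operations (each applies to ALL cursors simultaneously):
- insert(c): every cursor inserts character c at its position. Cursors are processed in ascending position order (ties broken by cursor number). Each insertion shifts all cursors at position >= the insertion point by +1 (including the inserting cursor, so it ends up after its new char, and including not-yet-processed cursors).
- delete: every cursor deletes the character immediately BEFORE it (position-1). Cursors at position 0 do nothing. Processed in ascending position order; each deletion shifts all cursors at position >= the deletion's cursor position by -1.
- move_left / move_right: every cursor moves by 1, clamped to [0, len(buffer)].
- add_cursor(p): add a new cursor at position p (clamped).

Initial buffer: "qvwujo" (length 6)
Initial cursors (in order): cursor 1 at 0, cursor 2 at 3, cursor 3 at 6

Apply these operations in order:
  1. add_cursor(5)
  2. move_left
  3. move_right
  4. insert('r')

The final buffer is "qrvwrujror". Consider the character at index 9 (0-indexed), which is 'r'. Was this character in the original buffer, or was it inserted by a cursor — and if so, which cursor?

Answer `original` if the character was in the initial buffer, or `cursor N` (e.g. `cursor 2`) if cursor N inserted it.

Answer: cursor 3

Derivation:
After op 1 (add_cursor(5)): buffer="qvwujo" (len 6), cursors c1@0 c2@3 c4@5 c3@6, authorship ......
After op 2 (move_left): buffer="qvwujo" (len 6), cursors c1@0 c2@2 c4@4 c3@5, authorship ......
After op 3 (move_right): buffer="qvwujo" (len 6), cursors c1@1 c2@3 c4@5 c3@6, authorship ......
After op 4 (insert('r')): buffer="qrvwrujror" (len 10), cursors c1@2 c2@5 c4@8 c3@10, authorship .1..2..4.3
Authorship (.=original, N=cursor N): . 1 . . 2 . . 4 . 3
Index 9: author = 3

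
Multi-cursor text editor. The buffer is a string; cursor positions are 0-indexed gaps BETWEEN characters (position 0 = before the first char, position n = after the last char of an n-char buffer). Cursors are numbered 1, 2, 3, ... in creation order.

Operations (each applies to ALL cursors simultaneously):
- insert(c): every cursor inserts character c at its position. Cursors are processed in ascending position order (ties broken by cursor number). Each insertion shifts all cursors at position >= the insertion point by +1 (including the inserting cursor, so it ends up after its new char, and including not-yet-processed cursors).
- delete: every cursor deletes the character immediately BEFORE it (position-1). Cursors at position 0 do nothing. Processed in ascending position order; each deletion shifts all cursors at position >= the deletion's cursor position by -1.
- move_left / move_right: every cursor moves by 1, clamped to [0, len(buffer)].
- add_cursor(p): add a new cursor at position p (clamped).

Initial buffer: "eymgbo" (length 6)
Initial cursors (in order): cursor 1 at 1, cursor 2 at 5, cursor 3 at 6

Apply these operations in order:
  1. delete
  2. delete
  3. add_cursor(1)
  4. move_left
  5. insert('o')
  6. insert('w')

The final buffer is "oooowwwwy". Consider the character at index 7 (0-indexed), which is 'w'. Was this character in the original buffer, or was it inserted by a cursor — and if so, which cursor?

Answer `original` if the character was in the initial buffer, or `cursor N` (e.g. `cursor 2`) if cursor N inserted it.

After op 1 (delete): buffer="ymg" (len 3), cursors c1@0 c2@3 c3@3, authorship ...
After op 2 (delete): buffer="y" (len 1), cursors c1@0 c2@1 c3@1, authorship .
After op 3 (add_cursor(1)): buffer="y" (len 1), cursors c1@0 c2@1 c3@1 c4@1, authorship .
After op 4 (move_left): buffer="y" (len 1), cursors c1@0 c2@0 c3@0 c4@0, authorship .
After op 5 (insert('o')): buffer="ooooy" (len 5), cursors c1@4 c2@4 c3@4 c4@4, authorship 1234.
After op 6 (insert('w')): buffer="oooowwwwy" (len 9), cursors c1@8 c2@8 c3@8 c4@8, authorship 12341234.
Authorship (.=original, N=cursor N): 1 2 3 4 1 2 3 4 .
Index 7: author = 4

Answer: cursor 4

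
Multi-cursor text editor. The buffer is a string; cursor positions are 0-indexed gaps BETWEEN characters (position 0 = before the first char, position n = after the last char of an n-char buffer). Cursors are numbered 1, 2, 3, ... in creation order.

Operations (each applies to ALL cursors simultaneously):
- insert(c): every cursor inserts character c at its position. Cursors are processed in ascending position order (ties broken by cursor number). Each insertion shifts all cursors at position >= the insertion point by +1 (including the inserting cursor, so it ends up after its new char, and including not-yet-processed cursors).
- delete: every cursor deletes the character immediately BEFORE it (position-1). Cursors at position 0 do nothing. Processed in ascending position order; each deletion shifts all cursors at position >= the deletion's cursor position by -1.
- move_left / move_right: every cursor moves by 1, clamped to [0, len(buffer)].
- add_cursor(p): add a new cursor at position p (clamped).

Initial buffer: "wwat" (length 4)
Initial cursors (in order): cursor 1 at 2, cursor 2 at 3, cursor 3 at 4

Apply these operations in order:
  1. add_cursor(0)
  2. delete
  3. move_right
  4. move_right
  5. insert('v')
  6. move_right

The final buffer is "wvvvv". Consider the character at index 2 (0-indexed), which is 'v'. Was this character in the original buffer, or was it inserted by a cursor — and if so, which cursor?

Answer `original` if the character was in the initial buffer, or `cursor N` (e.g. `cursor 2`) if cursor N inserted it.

Answer: cursor 2

Derivation:
After op 1 (add_cursor(0)): buffer="wwat" (len 4), cursors c4@0 c1@2 c2@3 c3@4, authorship ....
After op 2 (delete): buffer="w" (len 1), cursors c4@0 c1@1 c2@1 c3@1, authorship .
After op 3 (move_right): buffer="w" (len 1), cursors c1@1 c2@1 c3@1 c4@1, authorship .
After op 4 (move_right): buffer="w" (len 1), cursors c1@1 c2@1 c3@1 c4@1, authorship .
After op 5 (insert('v')): buffer="wvvvv" (len 5), cursors c1@5 c2@5 c3@5 c4@5, authorship .1234
After op 6 (move_right): buffer="wvvvv" (len 5), cursors c1@5 c2@5 c3@5 c4@5, authorship .1234
Authorship (.=original, N=cursor N): . 1 2 3 4
Index 2: author = 2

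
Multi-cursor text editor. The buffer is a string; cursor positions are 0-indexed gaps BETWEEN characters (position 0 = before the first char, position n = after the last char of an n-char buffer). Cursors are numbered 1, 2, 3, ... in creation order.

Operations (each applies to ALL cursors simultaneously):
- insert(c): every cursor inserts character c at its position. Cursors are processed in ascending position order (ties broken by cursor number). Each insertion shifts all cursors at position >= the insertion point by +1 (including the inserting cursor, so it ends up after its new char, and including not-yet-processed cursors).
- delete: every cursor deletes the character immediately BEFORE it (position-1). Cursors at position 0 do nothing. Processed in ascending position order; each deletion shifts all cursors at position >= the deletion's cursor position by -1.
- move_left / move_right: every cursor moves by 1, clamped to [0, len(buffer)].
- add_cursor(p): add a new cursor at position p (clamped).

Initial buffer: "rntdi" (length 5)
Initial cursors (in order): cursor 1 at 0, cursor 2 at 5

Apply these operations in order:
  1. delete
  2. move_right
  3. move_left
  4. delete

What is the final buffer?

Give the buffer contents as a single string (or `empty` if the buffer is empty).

After op 1 (delete): buffer="rntd" (len 4), cursors c1@0 c2@4, authorship ....
After op 2 (move_right): buffer="rntd" (len 4), cursors c1@1 c2@4, authorship ....
After op 3 (move_left): buffer="rntd" (len 4), cursors c1@0 c2@3, authorship ....
After op 4 (delete): buffer="rnd" (len 3), cursors c1@0 c2@2, authorship ...

Answer: rnd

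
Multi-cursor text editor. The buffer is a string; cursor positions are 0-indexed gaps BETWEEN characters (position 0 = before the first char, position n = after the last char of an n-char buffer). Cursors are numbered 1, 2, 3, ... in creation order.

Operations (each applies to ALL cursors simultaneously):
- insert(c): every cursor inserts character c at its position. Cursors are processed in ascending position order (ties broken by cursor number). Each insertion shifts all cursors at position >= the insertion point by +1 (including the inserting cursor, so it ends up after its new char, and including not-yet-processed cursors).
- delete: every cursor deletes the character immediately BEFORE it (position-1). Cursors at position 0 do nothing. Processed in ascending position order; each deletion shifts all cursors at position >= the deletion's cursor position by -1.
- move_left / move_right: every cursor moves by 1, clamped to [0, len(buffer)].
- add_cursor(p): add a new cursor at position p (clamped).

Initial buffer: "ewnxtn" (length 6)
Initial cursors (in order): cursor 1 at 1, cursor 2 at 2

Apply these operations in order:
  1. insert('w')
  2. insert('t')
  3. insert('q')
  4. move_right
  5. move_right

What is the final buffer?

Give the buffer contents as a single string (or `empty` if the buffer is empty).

Answer: ewtqwwtqnxtn

Derivation:
After op 1 (insert('w')): buffer="ewwwnxtn" (len 8), cursors c1@2 c2@4, authorship .1.2....
After op 2 (insert('t')): buffer="ewtwwtnxtn" (len 10), cursors c1@3 c2@6, authorship .11.22....
After op 3 (insert('q')): buffer="ewtqwwtqnxtn" (len 12), cursors c1@4 c2@8, authorship .111.222....
After op 4 (move_right): buffer="ewtqwwtqnxtn" (len 12), cursors c1@5 c2@9, authorship .111.222....
After op 5 (move_right): buffer="ewtqwwtqnxtn" (len 12), cursors c1@6 c2@10, authorship .111.222....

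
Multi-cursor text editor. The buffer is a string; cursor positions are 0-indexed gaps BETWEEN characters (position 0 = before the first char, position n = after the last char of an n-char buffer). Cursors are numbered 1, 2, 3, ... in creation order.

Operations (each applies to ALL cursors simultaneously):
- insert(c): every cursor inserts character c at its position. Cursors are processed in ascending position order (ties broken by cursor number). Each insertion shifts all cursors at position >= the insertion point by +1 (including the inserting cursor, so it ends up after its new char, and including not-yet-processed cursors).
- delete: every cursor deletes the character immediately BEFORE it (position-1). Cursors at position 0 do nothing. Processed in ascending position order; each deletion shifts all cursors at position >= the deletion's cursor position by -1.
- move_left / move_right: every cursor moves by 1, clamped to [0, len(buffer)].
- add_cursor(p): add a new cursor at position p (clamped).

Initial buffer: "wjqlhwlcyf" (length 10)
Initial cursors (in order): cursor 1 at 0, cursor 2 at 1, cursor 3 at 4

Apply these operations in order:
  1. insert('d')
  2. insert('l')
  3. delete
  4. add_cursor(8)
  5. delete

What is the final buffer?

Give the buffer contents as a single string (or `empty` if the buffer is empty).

Answer: wjqlwlcyf

Derivation:
After op 1 (insert('d')): buffer="dwdjqldhwlcyf" (len 13), cursors c1@1 c2@3 c3@7, authorship 1.2...3......
After op 2 (insert('l')): buffer="dlwdljqldlhwlcyf" (len 16), cursors c1@2 c2@5 c3@10, authorship 11.22...33......
After op 3 (delete): buffer="dwdjqldhwlcyf" (len 13), cursors c1@1 c2@3 c3@7, authorship 1.2...3......
After op 4 (add_cursor(8)): buffer="dwdjqldhwlcyf" (len 13), cursors c1@1 c2@3 c3@7 c4@8, authorship 1.2...3......
After op 5 (delete): buffer="wjqlwlcyf" (len 9), cursors c1@0 c2@1 c3@4 c4@4, authorship .........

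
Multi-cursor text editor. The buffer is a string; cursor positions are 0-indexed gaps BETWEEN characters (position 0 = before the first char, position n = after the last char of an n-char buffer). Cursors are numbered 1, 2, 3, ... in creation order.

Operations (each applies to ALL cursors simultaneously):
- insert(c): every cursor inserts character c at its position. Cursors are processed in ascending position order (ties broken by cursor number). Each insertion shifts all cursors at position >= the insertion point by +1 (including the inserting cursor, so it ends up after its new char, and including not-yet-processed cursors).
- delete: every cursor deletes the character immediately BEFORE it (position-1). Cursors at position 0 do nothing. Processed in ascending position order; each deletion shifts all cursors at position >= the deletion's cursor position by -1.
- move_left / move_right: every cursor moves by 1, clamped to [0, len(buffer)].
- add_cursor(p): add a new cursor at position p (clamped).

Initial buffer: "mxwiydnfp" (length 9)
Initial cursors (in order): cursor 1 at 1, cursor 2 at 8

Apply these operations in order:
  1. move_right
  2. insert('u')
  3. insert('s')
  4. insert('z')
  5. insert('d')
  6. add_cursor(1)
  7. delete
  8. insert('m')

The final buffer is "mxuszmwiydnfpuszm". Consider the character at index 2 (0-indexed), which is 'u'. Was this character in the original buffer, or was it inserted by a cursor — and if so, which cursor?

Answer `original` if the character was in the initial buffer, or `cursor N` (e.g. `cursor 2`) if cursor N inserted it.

After op 1 (move_right): buffer="mxwiydnfp" (len 9), cursors c1@2 c2@9, authorship .........
After op 2 (insert('u')): buffer="mxuwiydnfpu" (len 11), cursors c1@3 c2@11, authorship ..1.......2
After op 3 (insert('s')): buffer="mxuswiydnfpus" (len 13), cursors c1@4 c2@13, authorship ..11.......22
After op 4 (insert('z')): buffer="mxuszwiydnfpusz" (len 15), cursors c1@5 c2@15, authorship ..111.......222
After op 5 (insert('d')): buffer="mxuszdwiydnfpuszd" (len 17), cursors c1@6 c2@17, authorship ..1111.......2222
After op 6 (add_cursor(1)): buffer="mxuszdwiydnfpuszd" (len 17), cursors c3@1 c1@6 c2@17, authorship ..1111.......2222
After op 7 (delete): buffer="xuszwiydnfpusz" (len 14), cursors c3@0 c1@4 c2@14, authorship .111.......222
After op 8 (insert('m')): buffer="mxuszmwiydnfpuszm" (len 17), cursors c3@1 c1@6 c2@17, authorship 3.1111.......2222
Authorship (.=original, N=cursor N): 3 . 1 1 1 1 . . . . . . . 2 2 2 2
Index 2: author = 1

Answer: cursor 1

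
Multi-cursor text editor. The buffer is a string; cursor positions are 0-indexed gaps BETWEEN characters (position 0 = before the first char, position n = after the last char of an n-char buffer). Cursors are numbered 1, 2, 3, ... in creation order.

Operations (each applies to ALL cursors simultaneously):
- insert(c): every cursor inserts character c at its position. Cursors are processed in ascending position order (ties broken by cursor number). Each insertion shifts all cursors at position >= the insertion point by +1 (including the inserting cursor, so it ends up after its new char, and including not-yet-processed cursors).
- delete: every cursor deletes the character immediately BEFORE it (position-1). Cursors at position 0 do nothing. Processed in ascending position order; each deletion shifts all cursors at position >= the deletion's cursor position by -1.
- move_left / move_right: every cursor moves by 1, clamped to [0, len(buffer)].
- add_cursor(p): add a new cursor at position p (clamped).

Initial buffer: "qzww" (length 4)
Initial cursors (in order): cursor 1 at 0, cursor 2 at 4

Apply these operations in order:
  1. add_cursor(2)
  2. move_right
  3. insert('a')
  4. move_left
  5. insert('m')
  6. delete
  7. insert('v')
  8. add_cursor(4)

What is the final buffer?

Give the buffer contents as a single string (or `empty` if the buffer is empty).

Answer: qvazwvawva

Derivation:
After op 1 (add_cursor(2)): buffer="qzww" (len 4), cursors c1@0 c3@2 c2@4, authorship ....
After op 2 (move_right): buffer="qzww" (len 4), cursors c1@1 c3@3 c2@4, authorship ....
After op 3 (insert('a')): buffer="qazwawa" (len 7), cursors c1@2 c3@5 c2@7, authorship .1..3.2
After op 4 (move_left): buffer="qazwawa" (len 7), cursors c1@1 c3@4 c2@6, authorship .1..3.2
After op 5 (insert('m')): buffer="qmazwmawma" (len 10), cursors c1@2 c3@6 c2@9, authorship .11..33.22
After op 6 (delete): buffer="qazwawa" (len 7), cursors c1@1 c3@4 c2@6, authorship .1..3.2
After op 7 (insert('v')): buffer="qvazwvawva" (len 10), cursors c1@2 c3@6 c2@9, authorship .11..33.22
After op 8 (add_cursor(4)): buffer="qvazwvawva" (len 10), cursors c1@2 c4@4 c3@6 c2@9, authorship .11..33.22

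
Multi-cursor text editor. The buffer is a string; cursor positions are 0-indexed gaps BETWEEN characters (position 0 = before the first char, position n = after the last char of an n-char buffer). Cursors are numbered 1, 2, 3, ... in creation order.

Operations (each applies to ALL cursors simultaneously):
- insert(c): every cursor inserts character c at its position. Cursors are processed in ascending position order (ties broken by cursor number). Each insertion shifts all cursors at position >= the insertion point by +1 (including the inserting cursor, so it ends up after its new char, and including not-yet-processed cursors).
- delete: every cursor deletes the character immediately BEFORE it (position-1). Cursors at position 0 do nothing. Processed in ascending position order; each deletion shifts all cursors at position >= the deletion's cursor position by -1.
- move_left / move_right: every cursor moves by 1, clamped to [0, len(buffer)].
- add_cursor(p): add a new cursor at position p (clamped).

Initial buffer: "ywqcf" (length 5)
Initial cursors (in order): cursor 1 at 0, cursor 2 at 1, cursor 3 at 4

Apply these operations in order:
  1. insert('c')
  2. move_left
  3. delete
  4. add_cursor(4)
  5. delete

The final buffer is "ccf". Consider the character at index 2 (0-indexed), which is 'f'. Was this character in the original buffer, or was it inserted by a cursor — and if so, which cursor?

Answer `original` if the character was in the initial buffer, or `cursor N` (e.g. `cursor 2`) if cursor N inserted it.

Answer: original

Derivation:
After op 1 (insert('c')): buffer="cycwqccf" (len 8), cursors c1@1 c2@3 c3@7, authorship 1.2...3.
After op 2 (move_left): buffer="cycwqccf" (len 8), cursors c1@0 c2@2 c3@6, authorship 1.2...3.
After op 3 (delete): buffer="ccwqcf" (len 6), cursors c1@0 c2@1 c3@4, authorship 12..3.
After op 4 (add_cursor(4)): buffer="ccwqcf" (len 6), cursors c1@0 c2@1 c3@4 c4@4, authorship 12..3.
After op 5 (delete): buffer="ccf" (len 3), cursors c1@0 c2@0 c3@1 c4@1, authorship 23.
Authorship (.=original, N=cursor N): 2 3 .
Index 2: author = original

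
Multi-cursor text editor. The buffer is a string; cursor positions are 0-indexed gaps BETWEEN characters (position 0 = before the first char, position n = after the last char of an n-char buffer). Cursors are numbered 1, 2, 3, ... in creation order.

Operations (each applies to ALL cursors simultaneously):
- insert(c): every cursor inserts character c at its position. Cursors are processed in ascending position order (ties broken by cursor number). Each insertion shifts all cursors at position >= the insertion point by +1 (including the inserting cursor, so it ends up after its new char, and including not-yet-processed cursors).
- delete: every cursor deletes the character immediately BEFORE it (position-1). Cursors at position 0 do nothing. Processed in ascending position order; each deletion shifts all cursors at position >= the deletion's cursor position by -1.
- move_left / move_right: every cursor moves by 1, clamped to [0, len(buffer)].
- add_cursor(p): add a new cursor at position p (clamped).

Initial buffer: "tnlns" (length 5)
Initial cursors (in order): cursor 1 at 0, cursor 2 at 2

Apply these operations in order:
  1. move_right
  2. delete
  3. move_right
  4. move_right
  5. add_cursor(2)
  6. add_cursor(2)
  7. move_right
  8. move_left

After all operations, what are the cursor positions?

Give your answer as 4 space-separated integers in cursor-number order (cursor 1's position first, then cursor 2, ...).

Answer: 2 2 2 2

Derivation:
After op 1 (move_right): buffer="tnlns" (len 5), cursors c1@1 c2@3, authorship .....
After op 2 (delete): buffer="nns" (len 3), cursors c1@0 c2@1, authorship ...
After op 3 (move_right): buffer="nns" (len 3), cursors c1@1 c2@2, authorship ...
After op 4 (move_right): buffer="nns" (len 3), cursors c1@2 c2@3, authorship ...
After op 5 (add_cursor(2)): buffer="nns" (len 3), cursors c1@2 c3@2 c2@3, authorship ...
After op 6 (add_cursor(2)): buffer="nns" (len 3), cursors c1@2 c3@2 c4@2 c2@3, authorship ...
After op 7 (move_right): buffer="nns" (len 3), cursors c1@3 c2@3 c3@3 c4@3, authorship ...
After op 8 (move_left): buffer="nns" (len 3), cursors c1@2 c2@2 c3@2 c4@2, authorship ...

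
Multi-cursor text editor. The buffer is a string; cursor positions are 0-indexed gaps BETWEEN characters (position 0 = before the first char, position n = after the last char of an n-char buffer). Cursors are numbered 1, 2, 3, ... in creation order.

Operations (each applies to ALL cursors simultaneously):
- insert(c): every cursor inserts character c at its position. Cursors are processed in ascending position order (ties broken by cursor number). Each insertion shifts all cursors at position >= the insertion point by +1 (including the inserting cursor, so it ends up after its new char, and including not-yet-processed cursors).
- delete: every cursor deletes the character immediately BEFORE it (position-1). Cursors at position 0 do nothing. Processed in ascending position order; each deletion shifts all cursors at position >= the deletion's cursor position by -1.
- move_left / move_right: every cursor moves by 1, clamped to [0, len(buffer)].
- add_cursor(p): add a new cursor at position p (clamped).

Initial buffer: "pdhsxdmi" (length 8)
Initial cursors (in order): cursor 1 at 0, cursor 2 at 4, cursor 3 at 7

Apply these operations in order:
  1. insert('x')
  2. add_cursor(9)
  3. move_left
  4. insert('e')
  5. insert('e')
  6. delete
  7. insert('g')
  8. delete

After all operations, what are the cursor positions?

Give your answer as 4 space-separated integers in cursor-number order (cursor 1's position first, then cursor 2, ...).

Answer: 1 7 13 11

Derivation:
After op 1 (insert('x')): buffer="xpdhsxxdmxi" (len 11), cursors c1@1 c2@6 c3@10, authorship 1....2...3.
After op 2 (add_cursor(9)): buffer="xpdhsxxdmxi" (len 11), cursors c1@1 c2@6 c4@9 c3@10, authorship 1....2...3.
After op 3 (move_left): buffer="xpdhsxxdmxi" (len 11), cursors c1@0 c2@5 c4@8 c3@9, authorship 1....2...3.
After op 4 (insert('e')): buffer="expdhsexxdemexi" (len 15), cursors c1@1 c2@7 c4@11 c3@13, authorship 11....22..4.33.
After op 5 (insert('e')): buffer="eexpdhseexxdeemeexi" (len 19), cursors c1@2 c2@9 c4@14 c3@17, authorship 111....222..44.333.
After op 6 (delete): buffer="expdhsexxdemexi" (len 15), cursors c1@1 c2@7 c4@11 c3@13, authorship 11....22..4.33.
After op 7 (insert('g')): buffer="egxpdhsegxxdegmegxi" (len 19), cursors c1@2 c2@9 c4@14 c3@17, authorship 111....222..44.333.
After op 8 (delete): buffer="expdhsexxdemexi" (len 15), cursors c1@1 c2@7 c4@11 c3@13, authorship 11....22..4.33.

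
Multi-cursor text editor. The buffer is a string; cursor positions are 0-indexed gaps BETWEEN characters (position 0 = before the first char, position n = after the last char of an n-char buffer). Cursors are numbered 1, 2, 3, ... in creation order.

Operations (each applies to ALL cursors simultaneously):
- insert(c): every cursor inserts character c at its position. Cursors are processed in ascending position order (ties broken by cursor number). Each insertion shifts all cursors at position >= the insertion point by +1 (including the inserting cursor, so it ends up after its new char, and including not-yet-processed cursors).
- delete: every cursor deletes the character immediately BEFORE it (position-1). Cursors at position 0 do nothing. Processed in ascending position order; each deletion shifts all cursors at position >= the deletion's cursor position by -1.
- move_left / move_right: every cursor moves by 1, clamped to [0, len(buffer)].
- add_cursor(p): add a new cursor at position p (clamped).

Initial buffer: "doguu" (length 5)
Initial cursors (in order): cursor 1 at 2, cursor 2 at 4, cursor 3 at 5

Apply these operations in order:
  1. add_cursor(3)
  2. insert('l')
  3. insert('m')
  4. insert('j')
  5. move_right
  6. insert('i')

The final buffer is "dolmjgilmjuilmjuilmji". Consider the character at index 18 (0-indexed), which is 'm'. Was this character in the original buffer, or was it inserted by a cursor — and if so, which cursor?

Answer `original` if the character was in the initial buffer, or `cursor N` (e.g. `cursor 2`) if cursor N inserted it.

After op 1 (add_cursor(3)): buffer="doguu" (len 5), cursors c1@2 c4@3 c2@4 c3@5, authorship .....
After op 2 (insert('l')): buffer="dolglulul" (len 9), cursors c1@3 c4@5 c2@7 c3@9, authorship ..1.4.2.3
After op 3 (insert('m')): buffer="dolmglmulmulm" (len 13), cursors c1@4 c4@7 c2@10 c3@13, authorship ..11.44.22.33
After op 4 (insert('j')): buffer="dolmjglmjulmjulmj" (len 17), cursors c1@5 c4@9 c2@13 c3@17, authorship ..111.444.222.333
After op 5 (move_right): buffer="dolmjglmjulmjulmj" (len 17), cursors c1@6 c4@10 c2@14 c3@17, authorship ..111.444.222.333
After op 6 (insert('i')): buffer="dolmjgilmjuilmjuilmji" (len 21), cursors c1@7 c4@12 c2@17 c3@21, authorship ..111.1444.4222.23333
Authorship (.=original, N=cursor N): . . 1 1 1 . 1 4 4 4 . 4 2 2 2 . 2 3 3 3 3
Index 18: author = 3

Answer: cursor 3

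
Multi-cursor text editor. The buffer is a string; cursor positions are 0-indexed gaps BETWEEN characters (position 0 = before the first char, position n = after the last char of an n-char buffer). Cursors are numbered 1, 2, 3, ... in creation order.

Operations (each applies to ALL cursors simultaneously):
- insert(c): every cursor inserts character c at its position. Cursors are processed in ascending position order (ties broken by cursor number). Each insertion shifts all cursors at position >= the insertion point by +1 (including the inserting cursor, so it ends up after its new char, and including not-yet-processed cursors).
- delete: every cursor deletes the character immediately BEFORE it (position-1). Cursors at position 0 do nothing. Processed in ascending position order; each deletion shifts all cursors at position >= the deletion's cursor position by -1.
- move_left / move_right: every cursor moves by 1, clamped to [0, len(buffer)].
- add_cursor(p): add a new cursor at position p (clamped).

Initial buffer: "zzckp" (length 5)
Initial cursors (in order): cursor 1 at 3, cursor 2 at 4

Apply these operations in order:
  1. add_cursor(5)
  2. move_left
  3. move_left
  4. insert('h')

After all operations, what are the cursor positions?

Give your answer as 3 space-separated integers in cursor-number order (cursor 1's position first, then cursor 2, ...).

Answer: 2 4 6

Derivation:
After op 1 (add_cursor(5)): buffer="zzckp" (len 5), cursors c1@3 c2@4 c3@5, authorship .....
After op 2 (move_left): buffer="zzckp" (len 5), cursors c1@2 c2@3 c3@4, authorship .....
After op 3 (move_left): buffer="zzckp" (len 5), cursors c1@1 c2@2 c3@3, authorship .....
After op 4 (insert('h')): buffer="zhzhchkp" (len 8), cursors c1@2 c2@4 c3@6, authorship .1.2.3..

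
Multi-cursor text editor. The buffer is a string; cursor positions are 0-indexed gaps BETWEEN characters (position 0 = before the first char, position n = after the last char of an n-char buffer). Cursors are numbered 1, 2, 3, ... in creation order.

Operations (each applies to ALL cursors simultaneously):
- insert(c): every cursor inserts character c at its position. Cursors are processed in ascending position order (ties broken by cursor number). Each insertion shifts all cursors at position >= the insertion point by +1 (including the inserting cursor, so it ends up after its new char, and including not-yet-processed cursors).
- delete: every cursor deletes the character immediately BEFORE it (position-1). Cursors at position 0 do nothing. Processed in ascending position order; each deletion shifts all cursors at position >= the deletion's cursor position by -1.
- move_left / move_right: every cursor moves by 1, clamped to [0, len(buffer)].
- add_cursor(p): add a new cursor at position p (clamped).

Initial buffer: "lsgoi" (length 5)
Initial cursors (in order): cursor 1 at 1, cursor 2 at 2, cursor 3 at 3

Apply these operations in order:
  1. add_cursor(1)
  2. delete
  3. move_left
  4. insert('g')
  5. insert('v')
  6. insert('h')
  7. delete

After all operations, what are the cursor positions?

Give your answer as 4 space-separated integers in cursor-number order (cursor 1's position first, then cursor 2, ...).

After op 1 (add_cursor(1)): buffer="lsgoi" (len 5), cursors c1@1 c4@1 c2@2 c3@3, authorship .....
After op 2 (delete): buffer="oi" (len 2), cursors c1@0 c2@0 c3@0 c4@0, authorship ..
After op 3 (move_left): buffer="oi" (len 2), cursors c1@0 c2@0 c3@0 c4@0, authorship ..
After op 4 (insert('g')): buffer="ggggoi" (len 6), cursors c1@4 c2@4 c3@4 c4@4, authorship 1234..
After op 5 (insert('v')): buffer="ggggvvvvoi" (len 10), cursors c1@8 c2@8 c3@8 c4@8, authorship 12341234..
After op 6 (insert('h')): buffer="ggggvvvvhhhhoi" (len 14), cursors c1@12 c2@12 c3@12 c4@12, authorship 123412341234..
After op 7 (delete): buffer="ggggvvvvoi" (len 10), cursors c1@8 c2@8 c3@8 c4@8, authorship 12341234..

Answer: 8 8 8 8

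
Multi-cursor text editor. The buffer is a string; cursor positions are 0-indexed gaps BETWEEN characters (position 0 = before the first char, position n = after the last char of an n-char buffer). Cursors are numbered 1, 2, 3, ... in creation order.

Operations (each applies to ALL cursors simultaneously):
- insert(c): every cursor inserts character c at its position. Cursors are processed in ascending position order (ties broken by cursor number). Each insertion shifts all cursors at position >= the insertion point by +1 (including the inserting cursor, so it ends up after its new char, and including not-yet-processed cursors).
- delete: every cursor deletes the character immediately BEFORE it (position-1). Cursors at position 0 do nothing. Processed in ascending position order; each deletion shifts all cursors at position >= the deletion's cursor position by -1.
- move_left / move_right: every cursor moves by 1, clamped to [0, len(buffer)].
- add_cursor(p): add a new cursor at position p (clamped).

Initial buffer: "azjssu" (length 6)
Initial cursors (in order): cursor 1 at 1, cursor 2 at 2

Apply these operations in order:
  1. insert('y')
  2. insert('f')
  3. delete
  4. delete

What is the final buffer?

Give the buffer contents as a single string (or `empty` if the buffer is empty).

Answer: azjssu

Derivation:
After op 1 (insert('y')): buffer="ayzyjssu" (len 8), cursors c1@2 c2@4, authorship .1.2....
After op 2 (insert('f')): buffer="ayfzyfjssu" (len 10), cursors c1@3 c2@6, authorship .11.22....
After op 3 (delete): buffer="ayzyjssu" (len 8), cursors c1@2 c2@4, authorship .1.2....
After op 4 (delete): buffer="azjssu" (len 6), cursors c1@1 c2@2, authorship ......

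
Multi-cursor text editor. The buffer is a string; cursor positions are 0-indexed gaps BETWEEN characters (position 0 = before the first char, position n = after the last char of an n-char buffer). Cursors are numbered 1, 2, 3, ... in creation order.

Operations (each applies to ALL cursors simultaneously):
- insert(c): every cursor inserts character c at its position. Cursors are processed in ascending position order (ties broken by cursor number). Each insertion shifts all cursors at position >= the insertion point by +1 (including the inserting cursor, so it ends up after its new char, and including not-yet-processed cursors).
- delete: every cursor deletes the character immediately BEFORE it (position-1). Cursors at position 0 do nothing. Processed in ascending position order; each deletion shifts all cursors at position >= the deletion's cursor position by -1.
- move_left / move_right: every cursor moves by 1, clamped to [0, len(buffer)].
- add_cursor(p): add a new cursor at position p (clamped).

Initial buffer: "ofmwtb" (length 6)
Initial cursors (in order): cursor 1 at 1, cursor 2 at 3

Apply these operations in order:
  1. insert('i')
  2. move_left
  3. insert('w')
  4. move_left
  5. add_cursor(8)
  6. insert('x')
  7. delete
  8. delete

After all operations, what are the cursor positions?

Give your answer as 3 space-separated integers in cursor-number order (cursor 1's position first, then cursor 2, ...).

After op 1 (insert('i')): buffer="oifmiwtb" (len 8), cursors c1@2 c2@5, authorship .1..2...
After op 2 (move_left): buffer="oifmiwtb" (len 8), cursors c1@1 c2@4, authorship .1..2...
After op 3 (insert('w')): buffer="owifmwiwtb" (len 10), cursors c1@2 c2@6, authorship .11..22...
After op 4 (move_left): buffer="owifmwiwtb" (len 10), cursors c1@1 c2@5, authorship .11..22...
After op 5 (add_cursor(8)): buffer="owifmwiwtb" (len 10), cursors c1@1 c2@5 c3@8, authorship .11..22...
After op 6 (insert('x')): buffer="oxwifmxwiwxtb" (len 13), cursors c1@2 c2@7 c3@11, authorship .111..222.3..
After op 7 (delete): buffer="owifmwiwtb" (len 10), cursors c1@1 c2@5 c3@8, authorship .11..22...
After op 8 (delete): buffer="wifwitb" (len 7), cursors c1@0 c2@3 c3@5, authorship 11.22..

Answer: 0 3 5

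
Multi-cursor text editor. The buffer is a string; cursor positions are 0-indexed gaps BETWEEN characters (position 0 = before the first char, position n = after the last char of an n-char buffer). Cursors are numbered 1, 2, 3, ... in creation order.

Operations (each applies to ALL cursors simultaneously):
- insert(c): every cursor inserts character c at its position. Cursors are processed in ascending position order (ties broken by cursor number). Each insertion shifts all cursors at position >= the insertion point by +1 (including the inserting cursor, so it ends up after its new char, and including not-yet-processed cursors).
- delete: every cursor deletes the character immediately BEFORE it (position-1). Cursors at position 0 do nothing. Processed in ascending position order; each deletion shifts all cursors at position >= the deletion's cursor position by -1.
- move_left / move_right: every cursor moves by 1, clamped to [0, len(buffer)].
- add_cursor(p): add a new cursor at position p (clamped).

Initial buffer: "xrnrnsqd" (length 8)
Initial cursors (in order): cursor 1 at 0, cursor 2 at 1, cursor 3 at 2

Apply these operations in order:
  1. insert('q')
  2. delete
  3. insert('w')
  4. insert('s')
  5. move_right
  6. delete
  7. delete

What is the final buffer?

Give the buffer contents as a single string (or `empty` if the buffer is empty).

Answer: wwwrnsqd

Derivation:
After op 1 (insert('q')): buffer="qxqrqnrnsqd" (len 11), cursors c1@1 c2@3 c3@5, authorship 1.2.3......
After op 2 (delete): buffer="xrnrnsqd" (len 8), cursors c1@0 c2@1 c3@2, authorship ........
After op 3 (insert('w')): buffer="wxwrwnrnsqd" (len 11), cursors c1@1 c2@3 c3@5, authorship 1.2.3......
After op 4 (insert('s')): buffer="wsxwsrwsnrnsqd" (len 14), cursors c1@2 c2@5 c3@8, authorship 11.22.33......
After op 5 (move_right): buffer="wsxwsrwsnrnsqd" (len 14), cursors c1@3 c2@6 c3@9, authorship 11.22.33......
After op 6 (delete): buffer="wswswsrnsqd" (len 11), cursors c1@2 c2@4 c3@6, authorship 112233.....
After op 7 (delete): buffer="wwwrnsqd" (len 8), cursors c1@1 c2@2 c3@3, authorship 123.....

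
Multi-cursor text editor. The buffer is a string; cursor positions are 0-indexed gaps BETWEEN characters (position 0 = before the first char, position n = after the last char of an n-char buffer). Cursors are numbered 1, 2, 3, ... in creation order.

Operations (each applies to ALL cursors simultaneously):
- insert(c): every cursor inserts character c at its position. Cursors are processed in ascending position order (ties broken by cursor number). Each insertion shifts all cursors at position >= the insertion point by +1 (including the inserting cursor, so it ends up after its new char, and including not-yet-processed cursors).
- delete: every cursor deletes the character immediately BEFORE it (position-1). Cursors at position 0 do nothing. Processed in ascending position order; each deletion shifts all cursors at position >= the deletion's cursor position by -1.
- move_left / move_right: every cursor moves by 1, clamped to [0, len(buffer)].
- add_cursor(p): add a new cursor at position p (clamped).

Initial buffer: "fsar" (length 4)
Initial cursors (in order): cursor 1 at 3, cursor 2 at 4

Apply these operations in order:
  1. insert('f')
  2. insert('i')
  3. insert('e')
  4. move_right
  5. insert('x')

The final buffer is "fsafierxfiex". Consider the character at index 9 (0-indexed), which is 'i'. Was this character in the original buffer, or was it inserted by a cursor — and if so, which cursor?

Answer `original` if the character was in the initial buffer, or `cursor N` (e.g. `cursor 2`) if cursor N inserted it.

Answer: cursor 2

Derivation:
After op 1 (insert('f')): buffer="fsafrf" (len 6), cursors c1@4 c2@6, authorship ...1.2
After op 2 (insert('i')): buffer="fsafirfi" (len 8), cursors c1@5 c2@8, authorship ...11.22
After op 3 (insert('e')): buffer="fsafierfie" (len 10), cursors c1@6 c2@10, authorship ...111.222
After op 4 (move_right): buffer="fsafierfie" (len 10), cursors c1@7 c2@10, authorship ...111.222
After op 5 (insert('x')): buffer="fsafierxfiex" (len 12), cursors c1@8 c2@12, authorship ...111.12222
Authorship (.=original, N=cursor N): . . . 1 1 1 . 1 2 2 2 2
Index 9: author = 2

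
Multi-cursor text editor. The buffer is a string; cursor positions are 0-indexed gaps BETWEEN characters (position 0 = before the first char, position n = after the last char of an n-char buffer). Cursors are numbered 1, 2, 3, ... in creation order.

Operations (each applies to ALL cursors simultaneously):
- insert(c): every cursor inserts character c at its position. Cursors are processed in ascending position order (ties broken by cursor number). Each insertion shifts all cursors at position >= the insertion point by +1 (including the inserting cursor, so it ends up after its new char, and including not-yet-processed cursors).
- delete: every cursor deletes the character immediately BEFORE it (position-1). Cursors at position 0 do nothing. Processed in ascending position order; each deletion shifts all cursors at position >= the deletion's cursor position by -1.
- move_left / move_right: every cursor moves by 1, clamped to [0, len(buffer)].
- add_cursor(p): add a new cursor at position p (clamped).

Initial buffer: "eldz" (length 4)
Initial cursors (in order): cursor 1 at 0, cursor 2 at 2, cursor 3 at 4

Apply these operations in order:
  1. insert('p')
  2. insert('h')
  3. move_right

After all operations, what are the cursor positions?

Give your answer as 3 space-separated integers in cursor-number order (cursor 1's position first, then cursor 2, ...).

After op 1 (insert('p')): buffer="pelpdzp" (len 7), cursors c1@1 c2@4 c3@7, authorship 1..2..3
After op 2 (insert('h')): buffer="phelphdzph" (len 10), cursors c1@2 c2@6 c3@10, authorship 11..22..33
After op 3 (move_right): buffer="phelphdzph" (len 10), cursors c1@3 c2@7 c3@10, authorship 11..22..33

Answer: 3 7 10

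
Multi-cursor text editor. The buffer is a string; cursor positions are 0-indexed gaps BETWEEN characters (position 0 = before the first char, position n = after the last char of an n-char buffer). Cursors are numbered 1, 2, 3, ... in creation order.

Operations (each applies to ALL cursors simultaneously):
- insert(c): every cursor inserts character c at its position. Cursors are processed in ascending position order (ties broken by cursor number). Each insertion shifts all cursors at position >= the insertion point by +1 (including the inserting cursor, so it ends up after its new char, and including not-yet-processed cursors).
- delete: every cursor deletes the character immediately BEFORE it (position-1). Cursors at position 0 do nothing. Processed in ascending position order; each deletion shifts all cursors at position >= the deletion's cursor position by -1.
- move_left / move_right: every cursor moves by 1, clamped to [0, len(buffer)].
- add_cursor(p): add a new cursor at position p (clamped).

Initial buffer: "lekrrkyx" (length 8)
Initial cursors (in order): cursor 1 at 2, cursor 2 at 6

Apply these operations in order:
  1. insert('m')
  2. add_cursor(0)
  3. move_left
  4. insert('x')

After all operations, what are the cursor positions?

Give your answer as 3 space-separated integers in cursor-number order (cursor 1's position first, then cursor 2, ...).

After op 1 (insert('m')): buffer="lemkrrkmyx" (len 10), cursors c1@3 c2@8, authorship ..1....2..
After op 2 (add_cursor(0)): buffer="lemkrrkmyx" (len 10), cursors c3@0 c1@3 c2@8, authorship ..1....2..
After op 3 (move_left): buffer="lemkrrkmyx" (len 10), cursors c3@0 c1@2 c2@7, authorship ..1....2..
After op 4 (insert('x')): buffer="xlexmkrrkxmyx" (len 13), cursors c3@1 c1@4 c2@10, authorship 3..11....22..

Answer: 4 10 1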